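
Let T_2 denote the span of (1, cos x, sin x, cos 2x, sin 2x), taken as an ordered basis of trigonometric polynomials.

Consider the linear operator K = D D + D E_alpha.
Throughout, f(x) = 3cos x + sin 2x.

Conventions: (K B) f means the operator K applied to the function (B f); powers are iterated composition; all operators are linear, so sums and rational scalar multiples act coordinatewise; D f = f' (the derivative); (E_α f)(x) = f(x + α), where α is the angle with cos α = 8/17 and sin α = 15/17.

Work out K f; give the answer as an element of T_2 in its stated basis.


D f = -3sin x + 2cos 2x
D D f = -3cos x - 4sin 2x
E_alpha f = (24/17)cos x - (45/17)sin x + (240/289)cos 2x - (161/289)sin 2x
D E_alpha f = -(45/17)cos x - (24/17)sin x - (322/289)cos 2x - (480/289)sin 2x
(D D + D E_alpha) f = -(96/17)cos x - (24/17)sin x - (322/289)cos 2x - (1636/289)sin 2x

g(x) = -(96/17)cos x - (24/17)sin x - (322/289)cos 2x - (1636/289)sin 2x


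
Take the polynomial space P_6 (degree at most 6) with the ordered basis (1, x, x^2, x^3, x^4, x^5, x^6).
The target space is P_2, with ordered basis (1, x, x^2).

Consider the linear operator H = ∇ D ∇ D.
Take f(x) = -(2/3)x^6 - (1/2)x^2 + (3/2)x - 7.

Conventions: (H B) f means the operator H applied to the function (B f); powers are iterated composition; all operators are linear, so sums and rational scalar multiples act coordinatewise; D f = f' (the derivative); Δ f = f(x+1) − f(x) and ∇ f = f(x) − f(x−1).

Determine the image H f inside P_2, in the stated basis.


the result is g(x) = -240x^2 + 480x - 280

D f = -4x^5 - x + 3/2
∇ D f = -20x^4 + 40x^3 - 40x^2 + 20x - 5
D ∇ D f = -80x^3 + 120x^2 - 80x + 20
∇ D ∇ D f = -240x^2 + 480x - 280


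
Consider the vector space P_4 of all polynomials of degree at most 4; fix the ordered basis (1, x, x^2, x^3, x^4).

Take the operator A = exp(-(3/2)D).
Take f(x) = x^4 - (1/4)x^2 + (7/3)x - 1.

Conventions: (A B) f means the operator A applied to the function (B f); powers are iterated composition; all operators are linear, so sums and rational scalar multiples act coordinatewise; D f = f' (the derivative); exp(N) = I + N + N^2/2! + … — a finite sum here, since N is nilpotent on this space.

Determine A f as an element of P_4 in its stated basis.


the image equals g(x) = x^4 - 6x^3 + (53/4)x^2 - (125/12)x

order-1 term: -6x^3 + (3/4)x - 7/2
order-2 term: (27/2)x^2 - 9/16
order-3 term: -(27/2)x
order-4 term: 81/16
the series for exp(-(3/2)D) f terminates at order 4
exp(-(3/2)D) f = x^4 - 6x^3 + (53/4)x^2 - (125/12)x


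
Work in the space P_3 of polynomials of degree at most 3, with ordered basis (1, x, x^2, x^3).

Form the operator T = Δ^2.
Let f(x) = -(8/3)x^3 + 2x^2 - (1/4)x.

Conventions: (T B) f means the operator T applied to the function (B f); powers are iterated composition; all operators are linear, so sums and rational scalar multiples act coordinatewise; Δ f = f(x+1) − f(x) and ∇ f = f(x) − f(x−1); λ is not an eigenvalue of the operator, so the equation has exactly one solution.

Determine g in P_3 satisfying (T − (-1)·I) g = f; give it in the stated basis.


the image equals g(x) = -(8/3)x^3 + 2x^2 + (63/4)x + 12

write g with unknown coordinates in the stated basis and equate coefficients in (T − (-1)·I) g = f
solving from the highest basis element down gives g = -(8/3)x^3 + 2x^2 + (63/4)x + 12
check: T g = -16x - 12
so T g − (-1)·g = -(8/3)x^3 + 2x^2 - (1/4)x = f ✓


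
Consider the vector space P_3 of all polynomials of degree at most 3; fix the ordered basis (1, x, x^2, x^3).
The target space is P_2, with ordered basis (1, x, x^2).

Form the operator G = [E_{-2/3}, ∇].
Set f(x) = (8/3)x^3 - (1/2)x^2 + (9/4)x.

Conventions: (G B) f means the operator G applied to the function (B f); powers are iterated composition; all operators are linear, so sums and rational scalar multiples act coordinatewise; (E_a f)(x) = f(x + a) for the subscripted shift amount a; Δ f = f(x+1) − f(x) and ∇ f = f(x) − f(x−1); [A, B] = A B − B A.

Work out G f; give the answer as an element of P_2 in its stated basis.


∇ f = 8x^2 - 9x + 65/12
E_{-2/3} ∇ f = 8x^2 - (59/3)x + 539/36
E_{-2/3} f = (8/3)x^3 - (35/6)x^2 + (233/36)x - 407/162
∇ E_{-2/3} f = 8x^2 - (59/3)x + 539/36
[E_{-2/3}, ∇] f = 0

g(x) = 0


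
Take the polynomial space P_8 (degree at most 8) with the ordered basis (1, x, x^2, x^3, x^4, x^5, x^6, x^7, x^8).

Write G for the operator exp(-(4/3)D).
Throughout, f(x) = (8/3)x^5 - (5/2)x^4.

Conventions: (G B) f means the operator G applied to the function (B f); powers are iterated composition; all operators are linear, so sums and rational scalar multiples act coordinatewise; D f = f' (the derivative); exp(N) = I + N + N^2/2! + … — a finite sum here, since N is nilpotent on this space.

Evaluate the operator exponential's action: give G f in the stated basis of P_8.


the result is g(x) = (8/3)x^5 - (365/18)x^4 + (1640/27)x^3 - (7280/81)x^2 + (16000/243)x - 13952/729

order-1 term: -(160/9)x^4 + (40/3)x^3
order-2 term: (1280/27)x^3 - (80/3)x^2
order-3 term: -(5120/81)x^2 + (640/27)x
order-4 term: (10240/243)x - 640/81
order-5 term: -8192/729
the series for exp(-(4/3)D) f terminates at order 5
exp(-(4/3)D) f = (8/3)x^5 - (365/18)x^4 + (1640/27)x^3 - (7280/81)x^2 + (16000/243)x - 13952/729


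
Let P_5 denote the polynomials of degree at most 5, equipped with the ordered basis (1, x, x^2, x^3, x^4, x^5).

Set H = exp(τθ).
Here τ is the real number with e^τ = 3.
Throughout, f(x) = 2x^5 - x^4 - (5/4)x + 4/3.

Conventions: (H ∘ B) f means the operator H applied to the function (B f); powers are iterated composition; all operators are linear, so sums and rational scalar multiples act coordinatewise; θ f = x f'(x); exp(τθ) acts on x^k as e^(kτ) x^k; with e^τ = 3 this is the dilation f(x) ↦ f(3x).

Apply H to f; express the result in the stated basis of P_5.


the result is g(x) = 486x^5 - 81x^4 - (15/4)x + 4/3

exp(τθ) x^k = e^(kτ) x^k; with e^τ = 3 this sends x^k to 3^k x^k
x ↦ 3 x
x^4 ↦ 81 x^4
x^5 ↦ 243 x^5
applying this coordinatewise to f: exp(τθ) f = 486x^5 - 81x^4 - (15/4)x + 4/3


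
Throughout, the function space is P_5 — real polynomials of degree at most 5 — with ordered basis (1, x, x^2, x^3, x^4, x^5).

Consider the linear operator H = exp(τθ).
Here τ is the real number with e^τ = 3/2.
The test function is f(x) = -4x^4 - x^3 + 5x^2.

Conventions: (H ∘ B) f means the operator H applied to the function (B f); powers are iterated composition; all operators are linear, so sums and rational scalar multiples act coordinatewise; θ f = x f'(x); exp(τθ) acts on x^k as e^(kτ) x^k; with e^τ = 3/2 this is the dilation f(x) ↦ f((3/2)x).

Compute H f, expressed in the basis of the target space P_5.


g(x) = -(81/4)x^4 - (27/8)x^3 + (45/4)x^2

exp(τθ) x^k = e^(kτ) x^k; with e^τ = 3/2 this sends x^k to (3/2)^k x^k
x^2 ↦ 9/4 x^2
x^3 ↦ 27/8 x^3
x^4 ↦ 81/16 x^4
applying this coordinatewise to f: exp(τθ) f = -(81/4)x^4 - (27/8)x^3 + (45/4)x^2


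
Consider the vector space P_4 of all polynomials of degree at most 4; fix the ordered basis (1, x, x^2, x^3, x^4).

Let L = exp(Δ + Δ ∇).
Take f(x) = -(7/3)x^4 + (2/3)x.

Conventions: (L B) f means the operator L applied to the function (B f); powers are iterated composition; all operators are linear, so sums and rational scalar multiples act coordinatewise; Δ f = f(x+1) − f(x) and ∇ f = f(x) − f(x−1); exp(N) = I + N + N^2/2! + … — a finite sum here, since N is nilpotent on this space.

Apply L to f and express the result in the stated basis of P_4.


the image equals g(x) = -(7/3)x^4 - (28/3)x^3 - 56x^2 - 102x - 123

order-1 term: -(28/3)x^3 - 42x^2 - (28/3)x - 19/3
order-2 term: -14x^2 - 84x - 217/3
order-3 term: -(28/3)x - 42
order-4 term: -7/3
the series for exp(Δ + Δ ∇) f terminates at order 4
exp(Δ + Δ ∇) f = -(7/3)x^4 - (28/3)x^3 - 56x^2 - 102x - 123


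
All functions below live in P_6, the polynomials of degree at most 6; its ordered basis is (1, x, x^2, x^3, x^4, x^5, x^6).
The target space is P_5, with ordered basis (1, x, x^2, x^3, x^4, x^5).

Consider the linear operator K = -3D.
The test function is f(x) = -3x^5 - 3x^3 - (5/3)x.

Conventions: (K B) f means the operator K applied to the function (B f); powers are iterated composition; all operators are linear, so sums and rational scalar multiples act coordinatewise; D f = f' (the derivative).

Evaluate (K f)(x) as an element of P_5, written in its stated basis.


the result is g(x) = 45x^4 + 27x^2 + 5

D f = -15x^4 - 9x^2 - 5/3
(-3D) f = 45x^4 + 27x^2 + 5


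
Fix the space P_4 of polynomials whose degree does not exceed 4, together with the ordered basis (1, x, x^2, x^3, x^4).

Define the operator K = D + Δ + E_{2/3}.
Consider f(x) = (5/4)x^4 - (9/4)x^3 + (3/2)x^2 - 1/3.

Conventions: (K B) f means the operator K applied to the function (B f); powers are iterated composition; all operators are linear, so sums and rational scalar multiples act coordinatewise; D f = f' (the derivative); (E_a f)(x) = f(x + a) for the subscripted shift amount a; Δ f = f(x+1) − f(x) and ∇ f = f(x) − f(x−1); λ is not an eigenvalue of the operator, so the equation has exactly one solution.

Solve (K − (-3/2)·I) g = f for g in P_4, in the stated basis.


the result is g(x) = (1/2)x^4 - (91/30)x^3 + (643/75)x^2 - (47483/3375)x + 569708/50625

write g with unknown coordinates in the stated basis and equate coefficients in (K − (-3/2)·I) g = f
solving from the highest basis element down gives g = (1/2)x^4 - (91/30)x^3 + (643/75)x^2 - (47483/3375)x + 569708/50625
check: K g = (1/2)x^4 + (23/10)x^3 - (284/25)x^2 + (47483/2250)x - 290479/16875
so K g − (-3/2)·g = (5/4)x^4 - (9/4)x^3 + (3/2)x^2 - 1/3 = f ✓


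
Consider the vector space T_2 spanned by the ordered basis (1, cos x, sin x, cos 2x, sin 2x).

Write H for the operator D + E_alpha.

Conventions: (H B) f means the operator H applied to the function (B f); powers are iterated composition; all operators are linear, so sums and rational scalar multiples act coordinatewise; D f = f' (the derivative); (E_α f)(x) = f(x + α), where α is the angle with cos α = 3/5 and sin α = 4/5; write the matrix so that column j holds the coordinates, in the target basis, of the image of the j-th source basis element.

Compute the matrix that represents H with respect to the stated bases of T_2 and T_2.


the matrix is [[1, 0, 0, 0, 0]; [0, 3/5, 9/5, 0, 0]; [0, -9/5, 3/5, 0, 0]; [0, 0, 0, -7/25, 74/25]; [0, 0, 0, -74/25, -7/25]] (rows listed top to bottom)

image of 1: 1
image of cos x: (3/5)cos x - (9/5)sin x
image of sin x: (9/5)cos x + (3/5)sin x
image of cos 2x: -(7/25)cos 2x - (74/25)sin 2x
image of sin 2x: (74/25)cos 2x - (7/25)sin 2x
each image's coordinates form column j of the matrix


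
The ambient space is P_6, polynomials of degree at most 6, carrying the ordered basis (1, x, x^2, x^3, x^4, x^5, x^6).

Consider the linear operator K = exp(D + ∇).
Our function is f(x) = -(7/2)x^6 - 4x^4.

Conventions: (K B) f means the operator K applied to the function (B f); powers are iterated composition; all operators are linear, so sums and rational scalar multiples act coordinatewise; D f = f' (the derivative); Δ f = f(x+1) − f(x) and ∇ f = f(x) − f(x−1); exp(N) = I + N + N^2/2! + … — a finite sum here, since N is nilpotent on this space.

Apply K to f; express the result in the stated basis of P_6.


the result is g(x) = -(7/2)x^6 - 42x^5 - (323/2)x^4 - 242x^3 - 177x^2 - 111x - 51/2

order-1 term: -42x^5 + (105/2)x^4 - 102x^3 + (153/2)x^2 - 37x + 15/2
order-2 term: -210x^4 + 420x^3 - (1347/2)x^2 + 516x - 347/2
order-3 term: -560x^3 + 1260x^2 - 1598x + 1557/2
order-4 term: -840x^2 + 1680x - 1254
order-5 term: -672x + 840
order-6 term: -224
the series for exp(D + ∇) f terminates at order 6
exp(D + ∇) f = -(7/2)x^6 - 42x^5 - (323/2)x^4 - 242x^3 - 177x^2 - 111x - 51/2


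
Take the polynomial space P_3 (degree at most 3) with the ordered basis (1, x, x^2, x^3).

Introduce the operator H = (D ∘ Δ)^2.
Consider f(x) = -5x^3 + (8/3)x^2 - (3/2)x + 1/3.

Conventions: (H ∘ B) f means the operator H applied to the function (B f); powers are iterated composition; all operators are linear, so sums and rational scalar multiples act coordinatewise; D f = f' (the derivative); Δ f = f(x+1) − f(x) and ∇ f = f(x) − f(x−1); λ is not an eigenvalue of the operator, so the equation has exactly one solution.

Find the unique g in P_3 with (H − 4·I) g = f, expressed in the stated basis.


write g with unknown coordinates in the stated basis and equate coefficients in (H − 4·I) g = f
solving from the highest basis element down gives g = (5/4)x^3 - (2/3)x^2 + (3/8)x - 1/12
check: H g = 0
so H g − 4·g = -5x^3 + (8/3)x^2 - (3/2)x + 1/3 = f ✓

g(x) = (5/4)x^3 - (2/3)x^2 + (3/8)x - 1/12


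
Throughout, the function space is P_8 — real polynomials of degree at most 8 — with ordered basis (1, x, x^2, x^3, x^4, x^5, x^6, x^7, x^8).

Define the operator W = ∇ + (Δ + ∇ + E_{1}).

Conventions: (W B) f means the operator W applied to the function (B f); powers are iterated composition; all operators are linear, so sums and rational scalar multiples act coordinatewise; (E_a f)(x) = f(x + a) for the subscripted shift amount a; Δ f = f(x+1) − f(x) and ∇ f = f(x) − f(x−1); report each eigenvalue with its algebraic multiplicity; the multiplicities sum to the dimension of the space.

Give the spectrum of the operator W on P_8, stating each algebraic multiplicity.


image of 1: 1
image of x: x + 4
image of x^2: x^2 + 8x
image of x^3: x^3 + 12x^2 + 4
image of x^4: x^4 + 16x^3 + 16x
image of x^5: x^5 + 20x^4 + 40x^2 + 4
image of x^6: x^6 + 24x^5 + 80x^3 + 24x
image of x^7: x^7 + 28x^6 + 140x^4 + 84x^2 + 4
image of x^8: x^8 + 32x^7 + 224x^5 + 224x^3 + 32x
the matrix is upper triangular; its diagonal is (1, 1, 1, 1, 1, 1, 1, 1, 1)
for a triangular matrix the eigenvalues are the diagonal entries, with algebraic multiplicity their repetition count

λ = 1 (multiplicity 9)


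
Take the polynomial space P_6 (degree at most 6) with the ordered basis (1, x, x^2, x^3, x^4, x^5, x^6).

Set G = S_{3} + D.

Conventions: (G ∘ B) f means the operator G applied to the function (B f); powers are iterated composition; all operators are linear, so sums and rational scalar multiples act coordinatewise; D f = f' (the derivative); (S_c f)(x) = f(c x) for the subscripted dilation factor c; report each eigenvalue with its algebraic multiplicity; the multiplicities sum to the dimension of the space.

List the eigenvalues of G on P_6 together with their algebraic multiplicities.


image of 1: 1
image of x: 3x + 1
image of x^2: 9x^2 + 2x
image of x^3: 27x^3 + 3x^2
image of x^4: 81x^4 + 4x^3
image of x^5: 243x^5 + 5x^4
image of x^6: 729x^6 + 6x^5
the matrix is upper triangular; its diagonal is (1, 3, 9, 27, 81, 243, 729)
for a triangular matrix the eigenvalues are the diagonal entries, with algebraic multiplicity their repetition count

λ = 1 (multiplicity 1), λ = 3 (multiplicity 1), λ = 9 (multiplicity 1), λ = 27 (multiplicity 1), λ = 81 (multiplicity 1), λ = 243 (multiplicity 1), λ = 729 (multiplicity 1)


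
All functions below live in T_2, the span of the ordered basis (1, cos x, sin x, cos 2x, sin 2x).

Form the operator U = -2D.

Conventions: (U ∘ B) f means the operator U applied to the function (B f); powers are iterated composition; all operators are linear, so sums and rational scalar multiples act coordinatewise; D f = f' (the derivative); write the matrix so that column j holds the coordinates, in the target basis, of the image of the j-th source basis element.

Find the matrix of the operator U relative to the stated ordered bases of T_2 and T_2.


image of 1: 0
image of cos x: 2sin x
image of sin x: -2cos x
image of cos 2x: 4sin 2x
image of sin 2x: -4cos 2x
each image's coordinates form column j of the matrix

the matrix is [[0, 0, 0, 0, 0]; [0, 0, -2, 0, 0]; [0, 2, 0, 0, 0]; [0, 0, 0, 0, -4]; [0, 0, 0, 4, 0]] (rows listed top to bottom)


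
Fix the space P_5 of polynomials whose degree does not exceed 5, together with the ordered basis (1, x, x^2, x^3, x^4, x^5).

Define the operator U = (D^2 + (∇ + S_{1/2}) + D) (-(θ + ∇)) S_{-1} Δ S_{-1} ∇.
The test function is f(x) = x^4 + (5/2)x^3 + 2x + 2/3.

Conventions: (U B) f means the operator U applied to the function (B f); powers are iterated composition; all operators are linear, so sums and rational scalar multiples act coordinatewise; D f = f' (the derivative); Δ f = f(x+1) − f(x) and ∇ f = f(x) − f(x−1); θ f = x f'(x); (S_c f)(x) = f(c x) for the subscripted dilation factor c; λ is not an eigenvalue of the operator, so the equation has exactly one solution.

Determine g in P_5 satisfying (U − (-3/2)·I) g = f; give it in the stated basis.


the image equals g(x) = (2/3)x^4 + (5/3)x^3 - (8/3)x^2 - (134/3)x - 128/9

write g with unknown coordinates in the stated basis and equate coefficients in (U − (-3/2)·I) g = f
solving from the highest basis element down gives g = (2/3)x^4 + (5/3)x^3 - (8/3)x^2 - (134/3)x - 128/9
check: U g = 4x^2 + 69x + 22
so U g − (-3/2)·g = x^4 + (5/2)x^3 + 2x + 2/3 = f ✓


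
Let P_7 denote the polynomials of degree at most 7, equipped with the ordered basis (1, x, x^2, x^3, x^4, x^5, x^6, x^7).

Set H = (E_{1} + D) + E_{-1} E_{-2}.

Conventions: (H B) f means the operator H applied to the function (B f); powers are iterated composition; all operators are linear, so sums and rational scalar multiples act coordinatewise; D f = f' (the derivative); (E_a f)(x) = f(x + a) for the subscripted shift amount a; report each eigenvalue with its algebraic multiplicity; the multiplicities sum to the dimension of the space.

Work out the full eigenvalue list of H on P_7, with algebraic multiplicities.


λ = 2 (multiplicity 8)

image of 1: 2
image of x: 2x - 1
image of x^2: 2x^2 - 2x + 10
image of x^3: 2x^3 - 3x^2 + 30x - 26
image of x^4: 2x^4 - 4x^3 + 60x^2 - 104x + 82
image of x^5: 2x^5 - 5x^4 + 100x^3 - 260x^2 + 410x - 242
image of x^6: 2x^6 - 6x^5 + 150x^4 - 520x^3 + 1230x^2 - 1452x + 730
image of x^7: 2x^7 - 7x^6 + 210x^5 - 910x^4 + 2870x^3 - 5082x^2 + 5110x - 2186
the matrix is upper triangular; its diagonal is (2, 2, 2, 2, 2, 2, 2, 2)
for a triangular matrix the eigenvalues are the diagonal entries, with algebraic multiplicity their repetition count


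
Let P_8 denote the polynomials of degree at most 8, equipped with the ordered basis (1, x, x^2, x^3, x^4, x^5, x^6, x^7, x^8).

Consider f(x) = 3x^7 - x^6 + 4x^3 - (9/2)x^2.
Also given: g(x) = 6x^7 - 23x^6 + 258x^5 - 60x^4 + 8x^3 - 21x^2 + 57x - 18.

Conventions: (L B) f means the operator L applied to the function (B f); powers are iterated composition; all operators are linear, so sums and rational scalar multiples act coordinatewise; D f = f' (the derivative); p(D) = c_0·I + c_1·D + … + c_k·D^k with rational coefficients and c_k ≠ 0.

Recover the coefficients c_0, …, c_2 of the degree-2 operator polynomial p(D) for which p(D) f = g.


p(D) = 2·I − D + 2·D^2, i.e. c_0 = 2, c_1 = -1, c_2 = 2

D^0 f = 3x^7 - x^6 + 4x^3 - (9/2)x^2
D^1 f = 21x^6 - 6x^5 + 12x^2 - 9x
D^2 f = 126x^5 - 30x^4 + 24x - 9
matching coefficients of g against c_0 f + c_1 Df + … from the top degree down determines the c_i
solution: c_0 = 2, c_1 = -1, c_2 = 2


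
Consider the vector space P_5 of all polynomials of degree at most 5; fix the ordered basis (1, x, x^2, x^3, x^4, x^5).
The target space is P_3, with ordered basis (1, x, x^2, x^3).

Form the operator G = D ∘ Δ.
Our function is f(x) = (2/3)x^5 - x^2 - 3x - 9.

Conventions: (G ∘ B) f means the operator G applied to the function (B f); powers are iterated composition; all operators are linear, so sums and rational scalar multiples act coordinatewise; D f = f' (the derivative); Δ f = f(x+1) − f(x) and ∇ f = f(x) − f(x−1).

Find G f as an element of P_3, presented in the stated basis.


the image equals g(x) = (40/3)x^3 + 20x^2 + (40/3)x + 4/3

Δ f = (10/3)x^4 + (20/3)x^3 + (20/3)x^2 + (4/3)x - 10/3
D Δ f = (40/3)x^3 + 20x^2 + (40/3)x + 4/3


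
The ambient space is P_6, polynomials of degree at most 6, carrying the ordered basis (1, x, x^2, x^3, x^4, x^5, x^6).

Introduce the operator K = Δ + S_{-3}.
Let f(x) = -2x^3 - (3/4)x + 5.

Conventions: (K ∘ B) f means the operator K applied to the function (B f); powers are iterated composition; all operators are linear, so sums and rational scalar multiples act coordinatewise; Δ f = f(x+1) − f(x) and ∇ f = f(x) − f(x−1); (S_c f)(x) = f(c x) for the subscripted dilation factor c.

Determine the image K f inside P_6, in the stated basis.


Δ f = -6x^2 - 6x - 11/4
S_{-3} f = 54x^3 + (9/4)x + 5
(Δ + S_{-3}) f = 54x^3 - 6x^2 - (15/4)x + 9/4

g(x) = 54x^3 - 6x^2 - (15/4)x + 9/4


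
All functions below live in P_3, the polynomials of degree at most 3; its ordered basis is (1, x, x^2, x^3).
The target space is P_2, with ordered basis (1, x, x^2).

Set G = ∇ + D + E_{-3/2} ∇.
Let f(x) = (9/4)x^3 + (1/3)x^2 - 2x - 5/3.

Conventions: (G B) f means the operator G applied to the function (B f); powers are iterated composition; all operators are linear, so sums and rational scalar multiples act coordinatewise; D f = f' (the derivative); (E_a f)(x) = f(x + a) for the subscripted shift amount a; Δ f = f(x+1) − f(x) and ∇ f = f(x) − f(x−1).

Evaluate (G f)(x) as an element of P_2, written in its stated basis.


∇ f = (27/4)x^2 - (73/12)x - 1/12
D f = (27/4)x^2 + (2/3)x - 2
∇ f = (27/4)x^2 - (73/12)x - 1/12
E_{-3/2} ∇ f = (27/4)x^2 - (79/3)x + 1163/48
(∇ + D + E_{-3/2} ∇) f = (81/4)x^2 - (127/4)x + 1063/48

g(x) = (81/4)x^2 - (127/4)x + 1063/48


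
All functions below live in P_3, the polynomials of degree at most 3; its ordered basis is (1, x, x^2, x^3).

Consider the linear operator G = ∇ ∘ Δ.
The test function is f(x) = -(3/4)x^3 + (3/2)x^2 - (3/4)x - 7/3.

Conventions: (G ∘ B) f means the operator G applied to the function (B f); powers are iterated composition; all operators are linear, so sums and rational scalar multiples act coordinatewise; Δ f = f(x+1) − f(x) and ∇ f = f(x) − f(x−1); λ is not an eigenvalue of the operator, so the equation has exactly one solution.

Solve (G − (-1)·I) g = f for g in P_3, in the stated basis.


g(x) = -(3/4)x^3 + (3/2)x^2 + (15/4)x - 16/3

write g with unknown coordinates in the stated basis and equate coefficients in (G − (-1)·I) g = f
solving from the highest basis element down gives g = -(3/4)x^3 + (3/2)x^2 + (15/4)x - 16/3
check: G g = -(9/2)x + 3
so G g − (-1)·g = -(3/4)x^3 + (3/2)x^2 - (3/4)x - 7/3 = f ✓


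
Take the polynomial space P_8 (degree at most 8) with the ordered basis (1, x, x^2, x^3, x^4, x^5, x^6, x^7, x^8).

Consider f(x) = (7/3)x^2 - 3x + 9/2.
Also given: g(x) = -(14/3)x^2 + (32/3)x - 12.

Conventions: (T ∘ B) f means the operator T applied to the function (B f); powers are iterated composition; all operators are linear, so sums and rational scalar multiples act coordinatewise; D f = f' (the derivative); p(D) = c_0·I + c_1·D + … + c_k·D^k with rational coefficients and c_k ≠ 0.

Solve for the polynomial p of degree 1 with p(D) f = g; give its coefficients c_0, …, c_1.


p(D) = -2·I + D, i.e. c_0 = -2, c_1 = 1

D^0 f = (7/3)x^2 - 3x + 9/2
D^1 f = (14/3)x - 3
matching coefficients of g against c_0 f + c_1 Df + … from the top degree down determines the c_i
solution: c_0 = -2, c_1 = 1


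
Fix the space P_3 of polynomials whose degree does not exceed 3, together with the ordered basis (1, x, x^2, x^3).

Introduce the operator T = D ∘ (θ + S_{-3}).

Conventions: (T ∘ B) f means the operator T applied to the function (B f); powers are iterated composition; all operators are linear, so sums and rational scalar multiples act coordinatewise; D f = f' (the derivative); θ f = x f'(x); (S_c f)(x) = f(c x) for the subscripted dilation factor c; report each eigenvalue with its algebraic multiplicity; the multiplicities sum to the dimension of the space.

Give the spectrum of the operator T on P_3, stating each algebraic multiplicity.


λ = 0 (multiplicity 4)

image of 1: 0
image of x: -2
image of x^2: 22x
image of x^3: -72x^2
the matrix is upper triangular; its diagonal is (0, 0, 0, 0)
for a triangular matrix the eigenvalues are the diagonal entries, with algebraic multiplicity their repetition count


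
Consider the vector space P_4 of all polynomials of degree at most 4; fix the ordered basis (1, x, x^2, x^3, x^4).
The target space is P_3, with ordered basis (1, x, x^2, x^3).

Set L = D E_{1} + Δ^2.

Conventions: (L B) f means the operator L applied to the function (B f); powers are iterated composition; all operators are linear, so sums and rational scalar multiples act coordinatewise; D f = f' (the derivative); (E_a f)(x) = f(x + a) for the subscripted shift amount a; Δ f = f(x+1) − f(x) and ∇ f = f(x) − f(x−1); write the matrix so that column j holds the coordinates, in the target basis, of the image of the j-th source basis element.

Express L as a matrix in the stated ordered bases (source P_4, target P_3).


the matrix is [[0, 1, 4, 9, 18]; [0, 0, 2, 12, 36]; [0, 0, 0, 3, 24]; [0, 0, 0, 0, 4]] (rows listed top to bottom)

image of 1: 0
image of x: 1
image of x^2: 2x + 4
image of x^3: 3x^2 + 12x + 9
image of x^4: 4x^3 + 24x^2 + 36x + 18
each image's coordinates form column j of the matrix


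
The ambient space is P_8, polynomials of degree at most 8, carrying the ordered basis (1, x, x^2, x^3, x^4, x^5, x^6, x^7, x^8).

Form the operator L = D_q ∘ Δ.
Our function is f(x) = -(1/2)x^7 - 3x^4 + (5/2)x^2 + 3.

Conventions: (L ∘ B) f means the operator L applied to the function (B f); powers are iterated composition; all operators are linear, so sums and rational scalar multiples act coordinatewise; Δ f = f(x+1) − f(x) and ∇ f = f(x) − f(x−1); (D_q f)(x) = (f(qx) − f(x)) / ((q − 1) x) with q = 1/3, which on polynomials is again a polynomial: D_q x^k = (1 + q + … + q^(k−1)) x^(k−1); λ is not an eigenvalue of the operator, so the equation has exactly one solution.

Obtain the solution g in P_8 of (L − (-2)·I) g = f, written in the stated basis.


write g with unknown coordinates in the stated basis and equate coefficients in (L − (-2)·I) g = f
solving from the highest basis element down gives g = -(1/4)x^7 + (637/486)x^5 + (523/216)x^4 + (10675/6561)x^3 - (155567/17496)x^2 - (119261/6561)x + 3091/4374
check: L g = -(637/243)x^5 - (847/108)x^4 - (21350/6561)x^3 + (177437/8748)x^2 + (238522/6561)x + 3470/2187
so L g − (-2)·g = -(1/2)x^7 - 3x^4 + (5/2)x^2 + 3 = f ✓

g(x) = -(1/4)x^7 + (637/486)x^5 + (523/216)x^4 + (10675/6561)x^3 - (155567/17496)x^2 - (119261/6561)x + 3091/4374


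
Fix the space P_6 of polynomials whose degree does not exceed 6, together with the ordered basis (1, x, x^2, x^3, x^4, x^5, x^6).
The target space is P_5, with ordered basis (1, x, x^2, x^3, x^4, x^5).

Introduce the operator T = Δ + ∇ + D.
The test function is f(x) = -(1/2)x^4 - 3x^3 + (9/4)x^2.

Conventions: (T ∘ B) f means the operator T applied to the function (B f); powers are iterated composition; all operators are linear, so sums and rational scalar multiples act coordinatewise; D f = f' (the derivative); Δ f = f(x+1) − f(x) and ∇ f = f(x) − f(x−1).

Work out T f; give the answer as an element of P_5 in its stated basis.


Δ f = -2x^3 - 12x^2 - (13/2)x - 5/4
∇ f = -2x^3 - 6x^2 + (23/2)x - 19/4
D f = -2x^3 - 9x^2 + (9/2)x
(Δ + ∇ + D) f = -6x^3 - 27x^2 + (19/2)x - 6

the result is g(x) = -6x^3 - 27x^2 + (19/2)x - 6


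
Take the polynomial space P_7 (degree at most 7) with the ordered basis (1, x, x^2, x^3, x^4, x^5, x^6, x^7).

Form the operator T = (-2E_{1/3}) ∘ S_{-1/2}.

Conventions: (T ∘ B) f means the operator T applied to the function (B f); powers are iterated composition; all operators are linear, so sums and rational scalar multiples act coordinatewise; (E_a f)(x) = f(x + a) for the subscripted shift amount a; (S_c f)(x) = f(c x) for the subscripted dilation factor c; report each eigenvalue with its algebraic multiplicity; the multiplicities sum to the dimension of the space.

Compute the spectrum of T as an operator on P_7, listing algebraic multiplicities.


λ = -2 (multiplicity 1), λ = -1/2 (multiplicity 1), λ = -1/8 (multiplicity 1), λ = -1/32 (multiplicity 1), λ = 1/64 (multiplicity 1), λ = 1/16 (multiplicity 1), λ = 1/4 (multiplicity 1), λ = 1 (multiplicity 1)

image of 1: -2
image of x: x + 1/3
image of x^2: -(1/2)x^2 - (1/3)x - 1/18
image of x^3: (1/4)x^3 + (1/4)x^2 + (1/12)x + 1/108
image of x^4: -(1/8)x^4 - (1/6)x^3 - (1/12)x^2 - (1/54)x - 1/648
image of x^5: (1/16)x^5 + (5/48)x^4 + (5/72)x^3 + (5/216)x^2 + (5/1296)x + 1/3888
image of x^6: -(1/32)x^6 - (1/16)x^5 - (5/96)x^4 - (5/216)x^3 - (5/864)x^2 - (1/1296)x - 1/23328
image of x^7: (1/64)x^7 + (7/192)x^6 + (7/192)x^5 + (35/1728)x^4 + (35/5184)x^3 + (7/5184)x^2 + (7/46656)x + 1/139968
the matrix is upper triangular; its diagonal is (-2, 1, -1/2, 1/4, -1/8, 1/16, -1/32, 1/64)
for a triangular matrix the eigenvalues are the diagonal entries, with algebraic multiplicity their repetition count


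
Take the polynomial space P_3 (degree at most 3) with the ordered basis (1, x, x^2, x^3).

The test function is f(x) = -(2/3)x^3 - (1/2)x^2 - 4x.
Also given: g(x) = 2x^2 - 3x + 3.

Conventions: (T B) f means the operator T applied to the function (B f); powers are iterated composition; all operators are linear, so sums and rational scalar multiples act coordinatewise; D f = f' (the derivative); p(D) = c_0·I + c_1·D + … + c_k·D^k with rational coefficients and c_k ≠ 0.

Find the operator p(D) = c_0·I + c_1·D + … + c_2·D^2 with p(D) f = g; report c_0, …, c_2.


c_0 = 0, c_1 = -1, c_2 = 1

D^0 f = -(2/3)x^3 - (1/2)x^2 - 4x
D^1 f = -2x^2 - x - 4
D^2 f = -4x - 1
matching coefficients of g against c_0 f + c_1 Df + … from the top degree down determines the c_i
solution: c_0 = 0, c_1 = -1, c_2 = 1


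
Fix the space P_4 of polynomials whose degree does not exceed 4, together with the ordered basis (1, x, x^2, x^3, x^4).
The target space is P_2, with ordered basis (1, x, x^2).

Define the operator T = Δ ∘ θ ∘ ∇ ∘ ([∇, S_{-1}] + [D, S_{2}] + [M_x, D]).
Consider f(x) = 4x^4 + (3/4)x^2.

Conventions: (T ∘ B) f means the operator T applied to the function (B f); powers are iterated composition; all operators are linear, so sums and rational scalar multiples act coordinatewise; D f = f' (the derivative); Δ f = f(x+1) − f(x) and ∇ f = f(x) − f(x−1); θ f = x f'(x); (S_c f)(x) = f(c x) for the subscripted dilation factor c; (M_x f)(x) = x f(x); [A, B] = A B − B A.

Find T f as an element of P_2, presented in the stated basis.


S_{-1} f = 4x^4 + (3/4)x^2
∇ S_{-1} f = 16x^3 - 24x^2 + (35/2)x - 19/4
∇ f = 16x^3 - 24x^2 + (35/2)x - 19/4
S_{-1} ∇ f = -16x^3 - 24x^2 - (35/2)x - 19/4
[∇, S_{-1}] f = 32x^3 + 35x
S_{2} f = 64x^4 + 3x^2
D S_{2} f = 256x^3 + 6x
D f = 16x^3 + (3/2)x
S_{2} D f = 128x^3 + 3x
[D, S_{2}] f = 128x^3 + 3x
D f = 16x^3 + (3/2)x
M_x D f = 16x^4 + (3/2)x^2
M_x f = 4x^5 + (3/4)x^3
D M_x f = 20x^4 + (9/4)x^2
[M_x, D] f = -4x^4 - (3/4)x^2
([∇, S_{-1}] + [D, S_{2}] + [M_x, D]) f = -4x^4 + 160x^3 - (3/4)x^2 + 38x
∇ ([∇, S_{-1}] + [D, S_{2}] + [M_x, D]) f = -16x^3 + 504x^2 - (995/2)x + 811/4
θ ∇ ([∇, S_{-1}] + [D, S_{2}] + [M_x, D]) f = -48x^3 + 1008x^2 - (995/2)x
Δ θ ∇ ([∇, S_{-1}] + [D, S_{2}] + [M_x, D]) f = -144x^2 + 1872x + 925/2

the result is g(x) = -144x^2 + 1872x + 925/2


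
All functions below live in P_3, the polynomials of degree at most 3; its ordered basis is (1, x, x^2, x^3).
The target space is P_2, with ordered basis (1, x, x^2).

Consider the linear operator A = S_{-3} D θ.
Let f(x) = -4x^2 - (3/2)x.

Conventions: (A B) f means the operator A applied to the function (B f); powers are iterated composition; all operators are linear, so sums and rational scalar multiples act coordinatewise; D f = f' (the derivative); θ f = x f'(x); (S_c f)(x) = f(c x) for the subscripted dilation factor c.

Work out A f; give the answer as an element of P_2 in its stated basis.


the result is g(x) = 48x - 3/2

θ f = -8x^2 - (3/2)x
D θ f = -16x - 3/2
S_{-3} (D θ) f = 48x - 3/2


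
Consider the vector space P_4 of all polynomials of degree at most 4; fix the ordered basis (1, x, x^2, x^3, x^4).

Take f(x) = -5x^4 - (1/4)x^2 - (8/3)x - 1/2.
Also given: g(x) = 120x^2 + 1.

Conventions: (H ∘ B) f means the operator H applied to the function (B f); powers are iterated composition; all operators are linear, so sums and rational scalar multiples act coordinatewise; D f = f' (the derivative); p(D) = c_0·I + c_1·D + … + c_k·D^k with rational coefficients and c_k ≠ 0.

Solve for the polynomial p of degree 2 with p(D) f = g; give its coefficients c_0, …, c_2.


c_0 = 0, c_1 = 0, c_2 = -2

D^0 f = -5x^4 - (1/4)x^2 - (8/3)x - 1/2
D^1 f = -20x^3 - (1/2)x - 8/3
D^2 f = -60x^2 - 1/2
matching coefficients of g against c_0 f + c_1 Df + … from the top degree down determines the c_i
solution: c_0 = 0, c_1 = 0, c_2 = -2


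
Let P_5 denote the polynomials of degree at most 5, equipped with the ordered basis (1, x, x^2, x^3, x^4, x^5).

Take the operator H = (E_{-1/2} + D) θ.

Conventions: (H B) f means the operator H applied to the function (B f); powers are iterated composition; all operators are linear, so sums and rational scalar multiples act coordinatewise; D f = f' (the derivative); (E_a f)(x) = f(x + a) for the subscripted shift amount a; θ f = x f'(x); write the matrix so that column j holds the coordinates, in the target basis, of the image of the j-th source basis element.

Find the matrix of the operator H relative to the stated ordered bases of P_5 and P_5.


the matrix is [[0, 1/2, 1/2, -3/8, 1/4, -5/32]; [0, 1, 2, 9/4, -2, 25/16]; [0, 0, 2, 9/2, 6, -25/4]; [0, 0, 0, 3, 8, 25/2]; [0, 0, 0, 0, 4, 25/2]; [0, 0, 0, 0, 0, 5]] (rows listed top to bottom)

image of 1: 0
image of x: x + 1/2
image of x^2: 2x^2 + 2x + 1/2
image of x^3: 3x^3 + (9/2)x^2 + (9/4)x - 3/8
image of x^4: 4x^4 + 8x^3 + 6x^2 - 2x + 1/4
image of x^5: 5x^5 + (25/2)x^4 + (25/2)x^3 - (25/4)x^2 + (25/16)x - 5/32
each image's coordinates form column j of the matrix


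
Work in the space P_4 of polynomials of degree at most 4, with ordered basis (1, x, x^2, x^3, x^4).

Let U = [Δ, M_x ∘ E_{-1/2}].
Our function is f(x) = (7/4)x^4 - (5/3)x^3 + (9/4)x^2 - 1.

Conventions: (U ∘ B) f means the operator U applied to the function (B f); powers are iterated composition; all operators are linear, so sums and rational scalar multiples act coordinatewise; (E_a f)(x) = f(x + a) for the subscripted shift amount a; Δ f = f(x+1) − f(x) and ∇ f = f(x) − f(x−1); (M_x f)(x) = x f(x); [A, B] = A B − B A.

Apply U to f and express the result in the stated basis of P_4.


the image equals g(x) = (7/4)x^4 + (11/6)x^3 + (19/8)x^2 + (15/8)x - 103/192

E_{-1/2} f = (7/4)x^4 - (31/6)x^3 + (59/8)x^2 - (35/8)x - 23/192
M_x E_{-1/2} f = (7/4)x^5 - (31/6)x^4 + (59/8)x^3 - (35/8)x^2 - (23/192)x
Δ (M_x ∘ E_{-1/2}) f = (35/4)x^4 - (19/6)x^3 + (69/8)x^2 + (35/24)x - 103/192
Δ f = 7x^3 + (11/2)x^2 + (13/2)x + 7/3
E_{-1/2} Δ f = 7x^3 - 5x^2 + (25/4)x - 5/12
M_x E_{-1/2} Δ f = 7x^4 - 5x^3 + (25/4)x^2 - (5/12)x
[Δ, M_x ∘ E_{-1/2}] f = (7/4)x^4 + (11/6)x^3 + (19/8)x^2 + (15/8)x - 103/192


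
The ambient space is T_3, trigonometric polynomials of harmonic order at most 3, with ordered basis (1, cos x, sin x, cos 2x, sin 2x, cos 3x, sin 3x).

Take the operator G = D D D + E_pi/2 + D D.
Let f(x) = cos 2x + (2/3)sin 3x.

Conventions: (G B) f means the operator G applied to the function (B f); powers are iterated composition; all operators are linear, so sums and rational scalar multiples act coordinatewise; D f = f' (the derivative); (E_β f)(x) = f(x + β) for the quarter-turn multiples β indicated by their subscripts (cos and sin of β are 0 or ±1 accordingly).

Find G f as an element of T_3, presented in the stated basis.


D f = -2sin 2x + 2cos 3x
D D f = -4cos 2x - 6sin 3x
D D D f = 8sin 2x - 18cos 3x
E_pi/2 f = -cos 2x - (2/3)cos 3x
D f = -2sin 2x + 2cos 3x
D D f = -4cos 2x - 6sin 3x
(D D D + E_pi/2 + D D) f = -5cos 2x + 8sin 2x - (56/3)cos 3x - 6sin 3x

g(x) = -5cos 2x + 8sin 2x - (56/3)cos 3x - 6sin 3x


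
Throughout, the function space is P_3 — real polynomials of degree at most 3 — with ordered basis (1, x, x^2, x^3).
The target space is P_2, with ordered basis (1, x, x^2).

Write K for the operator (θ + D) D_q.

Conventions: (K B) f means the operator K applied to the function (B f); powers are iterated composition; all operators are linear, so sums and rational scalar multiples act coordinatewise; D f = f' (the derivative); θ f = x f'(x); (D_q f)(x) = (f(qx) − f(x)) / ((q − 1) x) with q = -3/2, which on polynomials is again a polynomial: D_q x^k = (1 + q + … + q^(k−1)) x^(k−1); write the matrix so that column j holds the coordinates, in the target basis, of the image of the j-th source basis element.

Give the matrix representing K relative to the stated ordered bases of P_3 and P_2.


image of 1: 0
image of x: 0
image of x^2: -(1/2)x - 1/2
image of x^3: (7/2)x^2 + (7/2)x
each image's coordinates form column j of the matrix

the matrix is [[0, 0, -1/2, 0]; [0, 0, -1/2, 7/2]; [0, 0, 0, 7/2]] (rows listed top to bottom)


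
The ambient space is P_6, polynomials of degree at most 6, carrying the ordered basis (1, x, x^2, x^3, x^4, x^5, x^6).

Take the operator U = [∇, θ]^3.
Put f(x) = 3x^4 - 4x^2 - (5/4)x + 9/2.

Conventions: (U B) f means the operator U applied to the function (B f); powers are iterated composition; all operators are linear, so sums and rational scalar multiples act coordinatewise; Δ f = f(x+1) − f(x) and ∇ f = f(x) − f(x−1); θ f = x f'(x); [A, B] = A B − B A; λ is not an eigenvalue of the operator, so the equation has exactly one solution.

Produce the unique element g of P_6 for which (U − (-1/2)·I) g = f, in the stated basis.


the result is g(x) = 6x^4 - 8x^2 - (581/2)x + 873

write g with unknown coordinates in the stated basis and equate coefficients in (U − (-1/2)·I) g = f
solving from the highest basis element down gives g = 6x^4 - 8x^2 - (581/2)x + 873
check: U g = 144x - 432
so U g − (-1/2)·g = 3x^4 - 4x^2 - (5/4)x + 9/2 = f ✓


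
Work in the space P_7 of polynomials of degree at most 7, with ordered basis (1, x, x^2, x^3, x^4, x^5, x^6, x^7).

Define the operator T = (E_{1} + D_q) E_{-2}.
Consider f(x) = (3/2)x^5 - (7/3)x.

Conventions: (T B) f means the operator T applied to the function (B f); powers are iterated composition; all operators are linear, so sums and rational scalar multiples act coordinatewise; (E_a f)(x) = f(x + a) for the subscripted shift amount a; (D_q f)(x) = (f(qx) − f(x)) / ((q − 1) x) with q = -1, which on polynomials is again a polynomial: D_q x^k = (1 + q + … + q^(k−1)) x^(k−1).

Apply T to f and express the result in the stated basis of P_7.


E_{-2} f = (3/2)x^5 - 15x^4 + 60x^3 - 120x^2 + (353/3)x - 130/3
E_{1} E_{-2} f = (3/2)x^5 - (15/2)x^4 + 15x^3 - 15x^2 + (31/6)x + 5/6
D_q E_{-2} f = (3/2)x^4 + 60x^2 + 353/3
(E_{1} + D_q) E_{-2} f = (3/2)x^5 - 6x^4 + 15x^3 + 45x^2 + (31/6)x + 237/2

g(x) = (3/2)x^5 - 6x^4 + 15x^3 + 45x^2 + (31/6)x + 237/2


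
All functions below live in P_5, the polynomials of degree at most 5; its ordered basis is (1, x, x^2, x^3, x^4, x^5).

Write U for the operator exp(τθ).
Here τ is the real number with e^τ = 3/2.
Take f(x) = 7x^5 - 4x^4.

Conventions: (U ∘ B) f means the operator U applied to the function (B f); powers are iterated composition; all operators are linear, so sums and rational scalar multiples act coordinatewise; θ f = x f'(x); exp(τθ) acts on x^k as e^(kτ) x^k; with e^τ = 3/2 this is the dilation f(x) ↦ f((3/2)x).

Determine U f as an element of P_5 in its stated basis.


exp(τθ) x^k = e^(kτ) x^k; with e^τ = 3/2 this sends x^k to (3/2)^k x^k
x^4 ↦ 81/16 x^4
x^5 ↦ 243/32 x^5
applying this coordinatewise to f: exp(τθ) f = (1701/32)x^5 - (81/4)x^4

the result is g(x) = (1701/32)x^5 - (81/4)x^4


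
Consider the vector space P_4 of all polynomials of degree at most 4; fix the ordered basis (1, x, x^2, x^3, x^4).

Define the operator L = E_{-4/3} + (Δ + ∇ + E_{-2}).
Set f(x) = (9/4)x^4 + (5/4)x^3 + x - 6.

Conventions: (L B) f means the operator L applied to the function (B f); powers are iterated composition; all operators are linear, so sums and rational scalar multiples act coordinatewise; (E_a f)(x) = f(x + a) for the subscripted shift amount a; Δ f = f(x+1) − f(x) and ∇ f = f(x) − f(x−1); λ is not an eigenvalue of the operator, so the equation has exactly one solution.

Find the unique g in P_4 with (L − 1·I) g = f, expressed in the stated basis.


the image equals g(x) = (9/4)x^4 + (53/4)x^3 - 25x^2 - 220x - 4703/54

write g with unknown coordinates in the stated basis and equate coefficients in (L − 1·I) g = f
solving from the highest basis element down gives g = (9/4)x^4 + (53/4)x^3 - 25x^2 - 220x - 4703/54
check: L g = (9/2)x^4 + (29/2)x^3 - 25x^2 - 219x - 5027/54
so L g − 1·g = (9/4)x^4 + (5/4)x^3 + x - 6 = f ✓
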